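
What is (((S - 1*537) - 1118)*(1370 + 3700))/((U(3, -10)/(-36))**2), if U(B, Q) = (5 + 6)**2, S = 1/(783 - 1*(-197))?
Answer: -532852209864/717409 ≈ -7.4275e+5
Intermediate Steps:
S = 1/980 (S = 1/(783 + 197) = 1/980 ≈ 0.0010204)
U(B, Q) = 121 (U(B, Q) = 11**2 = 121)
(((S - 1*537) - 1118)*(1370 + 3700))/((U(3, -10)/(-36))**2) = (((1/980 - 1*537) - 1118)*(1370 + 3700))/((121/(-36))**2) = (((1/980 - 537) - 1118)*5070)/((121*(-1/36))**2) = ((-526259/980 - 1118)*5070)/((-121/36)**2) = (-1621899/980*5070)/(14641/1296) = -822302793/98*1296/14641 = -532852209864/717409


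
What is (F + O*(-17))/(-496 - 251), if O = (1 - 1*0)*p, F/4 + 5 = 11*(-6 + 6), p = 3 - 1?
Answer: 6/83 ≈ 0.072289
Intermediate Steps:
p = 2
F = -20 (F = -20 + 4*(11*(-6 + 6)) = -20 + 4*(11*0) = -20 + 4*0 = -20 + 0 = -20)
O = 2 (O = (1 - 1*0)*2 = (1 + 0)*2 = 1*2 = 2)
(F + O*(-17))/(-496 - 251) = (-20 + 2*(-17))/(-496 - 251) = (-20 - 34)/(-747) = -54*(-1/747) = 6/83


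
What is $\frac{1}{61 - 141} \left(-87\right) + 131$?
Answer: $\frac{10567}{80} \approx 132.09$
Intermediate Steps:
$\frac{1}{61 - 141} \left(-87\right) + 131 = \frac{1}{-80} \left(-87\right) + 131 = \left(- \frac{1}{80}\right) \left(-87\right) + 131 = \frac{87}{80} + 131 = \frac{10567}{80}$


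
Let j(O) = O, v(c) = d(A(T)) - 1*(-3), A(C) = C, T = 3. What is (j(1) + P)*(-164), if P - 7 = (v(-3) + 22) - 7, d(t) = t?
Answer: -4756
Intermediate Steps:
v(c) = 6 (v(c) = 3 - 1*(-3) = 3 + 3 = 6)
P = 28 (P = 7 + ((6 + 22) - 7) = 7 + (28 - 7) = 7 + 21 = 28)
(j(1) + P)*(-164) = (1 + 28)*(-164) = 29*(-164) = -4756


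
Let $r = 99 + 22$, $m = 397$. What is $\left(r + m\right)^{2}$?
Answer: $268324$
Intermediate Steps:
$r = 121$
$\left(r + m\right)^{2} = \left(121 + 397\right)^{2} = 518^{2} = 268324$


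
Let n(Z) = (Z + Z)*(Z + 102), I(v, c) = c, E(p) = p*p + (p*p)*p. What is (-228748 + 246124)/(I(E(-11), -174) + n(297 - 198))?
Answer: 724/1651 ≈ 0.43852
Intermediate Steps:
E(p) = p**2 + p**3 (E(p) = p**2 + p**2*p = p**2 + p**3)
n(Z) = 2*Z*(102 + Z) (n(Z) = (2*Z)*(102 + Z) = 2*Z*(102 + Z))
(-228748 + 246124)/(I(E(-11), -174) + n(297 - 198)) = (-228748 + 246124)/(-174 + 2*(297 - 198)*(102 + (297 - 198))) = 17376/(-174 + 2*99*(102 + 99)) = 17376/(-174 + 2*99*201) = 17376/(-174 + 39798) = 17376/39624 = 17376*(1/39624) = 724/1651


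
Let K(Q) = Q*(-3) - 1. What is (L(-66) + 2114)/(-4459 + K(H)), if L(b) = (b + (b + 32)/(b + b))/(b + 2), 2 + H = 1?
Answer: -8933875/18826368 ≈ -0.47454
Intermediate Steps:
H = -1 (H = -2 + 1 = -1)
L(b) = (b + (32 + b)/(2*b))/(2 + b) (L(b) = (b + (32 + b)/((2*b)))/(2 + b) = (b + (32 + b)*(1/(2*b)))/(2 + b) = (b + (32 + b)/(2*b))/(2 + b))
K(Q) = -1 - 3*Q (K(Q) = -3*Q - 1 = -1 - 3*Q)
(L(-66) + 2114)/(-4459 + K(H)) = ((16 + (-66)**2 + (1/2)*(-66))/((-66)*(2 - 66)) + 2114)/(-4459 + (-1 - 3*(-1))) = (-1/66*(16 + 4356 - 33)/(-64) + 2114)/(-4459 + (-1 + 3)) = (-1/66*(-1/64)*4339 + 2114)/(-4459 + 2) = (4339/4224 + 2114)/(-4457) = (8933875/4224)*(-1/4457) = -8933875/18826368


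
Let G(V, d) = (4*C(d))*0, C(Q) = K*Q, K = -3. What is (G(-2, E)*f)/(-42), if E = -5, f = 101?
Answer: 0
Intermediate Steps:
C(Q) = -3*Q
G(V, d) = 0 (G(V, d) = (4*(-3*d))*0 = -12*d*0 = 0)
(G(-2, E)*f)/(-42) = (0*101)/(-42) = 0*(-1/42) = 0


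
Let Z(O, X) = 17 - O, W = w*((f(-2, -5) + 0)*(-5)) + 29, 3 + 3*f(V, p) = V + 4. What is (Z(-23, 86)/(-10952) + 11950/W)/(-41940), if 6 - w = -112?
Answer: -9815053/7774107444 ≈ -0.0012625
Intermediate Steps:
w = 118 (w = 6 - 1*(-112) = 6 + 112 = 118)
f(V, p) = ⅓ + V/3 (f(V, p) = -1 + (V + 4)/3 = -1 + (4 + V)/3 = -1 + (4/3 + V/3) = ⅓ + V/3)
W = 677/3 (W = 118*(((⅓ + (⅓)*(-2)) + 0)*(-5)) + 29 = 118*(((⅓ - ⅔) + 0)*(-5)) + 29 = 118*((-⅓ + 0)*(-5)) + 29 = 118*(-⅓*(-5)) + 29 = 118*(5/3) + 29 = 590/3 + 29 = 677/3 ≈ 225.67)
(Z(-23, 86)/(-10952) + 11950/W)/(-41940) = ((17 - 1*(-23))/(-10952) + 11950/(677/3))/(-41940) = ((17 + 23)*(-1/10952) + 11950*(3/677))*(-1/41940) = (40*(-1/10952) + 35850/677)*(-1/41940) = (-5/1369 + 35850/677)*(-1/41940) = (49075265/926813)*(-1/41940) = -9815053/7774107444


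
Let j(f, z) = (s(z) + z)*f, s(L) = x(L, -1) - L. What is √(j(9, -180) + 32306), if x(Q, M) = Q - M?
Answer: √30695 ≈ 175.20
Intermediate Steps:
s(L) = 1 (s(L) = (L - 1*(-1)) - L = (L + 1) - L = (1 + L) - L = 1)
j(f, z) = f*(1 + z) (j(f, z) = (1 + z)*f = f*(1 + z))
√(j(9, -180) + 32306) = √(9*(1 - 180) + 32306) = √(9*(-179) + 32306) = √(-1611 + 32306) = √30695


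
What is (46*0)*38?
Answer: 0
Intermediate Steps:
(46*0)*38 = 0*38 = 0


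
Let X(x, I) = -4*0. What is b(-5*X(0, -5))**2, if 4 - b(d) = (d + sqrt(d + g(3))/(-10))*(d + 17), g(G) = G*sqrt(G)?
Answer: (40 + 17*3**(3/4))**2/100 ≈ 62.018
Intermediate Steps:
X(x, I) = 0
g(G) = G**(3/2)
b(d) = 4 - (17 + d)*(d - sqrt(d + 3*sqrt(3))/10) (b(d) = 4 - (d + sqrt(d + 3**(3/2))/(-10))*(d + 17) = 4 - (d + sqrt(d + 3*sqrt(3))*(-1/10))*(17 + d) = 4 - (d - sqrt(d + 3*sqrt(3))/10)*(17 + d) = 4 - (17 + d)*(d - sqrt(d + 3*sqrt(3))/10))
b(-5*X(0, -5))**2 = (4 - (-5*0)**2 - (-85)*0 + 17*sqrt(-5*0 + 3*sqrt(3))/10 + (-5*0)*sqrt(-5*0 + 3*sqrt(3))/10)**2 = (4 - 1*0**2 - 17*0 + 17*sqrt(0 + 3*sqrt(3))/10 + (1/10)*0*sqrt(0 + 3*sqrt(3)))**2 = (4 - 1*0 + 0 + 17*sqrt(3*sqrt(3))/10 + (1/10)*0*sqrt(3*sqrt(3)))**2 = (4 + 0 + 0 + 17*3**(3/4)/10 + (1/10)*0*3**(3/4))**2 = (4 + 0 + 0 + 17*3**(3/4)/10 + 0)**2 = (4 + 17*3**(3/4)/10)**2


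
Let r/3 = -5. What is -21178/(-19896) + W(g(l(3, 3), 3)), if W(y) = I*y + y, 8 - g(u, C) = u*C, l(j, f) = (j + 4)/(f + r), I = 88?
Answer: 4321483/4974 ≈ 868.81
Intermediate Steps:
r = -15 (r = 3*(-5) = -15)
l(j, f) = (4 + j)/(-15 + f) (l(j, f) = (j + 4)/(f - 15) = (4 + j)/(-15 + f))
g(u, C) = 8 - C*u (g(u, C) = 8 - u*C = 8 - C*u)
W(y) = 89*y (W(y) = 88*y + y = 89*y)
-21178/(-19896) + W(g(l(3, 3), 3)) = -21178/(-19896) + 89*(8 - 1*3*(4 + 3)/(-15 + 3)) = -21178*(-1/19896) + 89*(8 - 1*3*7/(-12)) = 10589/9948 + 89*(8 - 1*3*(-1/12*7)) = 10589/9948 + 89*(8 - 1*3*(-7/12)) = 10589/9948 + 89*(8 + 7/4) = 10589/9948 + 89*(39/4) = 10589/9948 + 3471/4 = 4321483/4974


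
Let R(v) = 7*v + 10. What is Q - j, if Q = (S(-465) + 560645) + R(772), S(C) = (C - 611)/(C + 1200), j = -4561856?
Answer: 3769016449/735 ≈ 5.1279e+6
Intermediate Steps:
S(C) = (-611 + C)/(1200 + C)
R(v) = 10 + 7*v
Q = 416052289/735 (Q = ((-611 - 465)/(1200 - 465) + 560645) + (10 + 7*772) = (-1076/735 + 560645) + (10 + 5404) = ((1/735)*(-1076) + 560645) + 5414 = (-1076/735 + 560645) + 5414 = 412072999/735 + 5414 = 416052289/735 ≈ 5.6606e+5)
Q - j = 416052289/735 - 1*(-4561856) = 416052289/735 + 4561856 = 3769016449/735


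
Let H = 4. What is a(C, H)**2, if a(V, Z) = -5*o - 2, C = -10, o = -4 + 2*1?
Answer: 64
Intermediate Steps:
o = -2 (o = -4 + 2 = -2)
a(V, Z) = 8 (a(V, Z) = -5*(-2) - 2 = 10 - 2 = 8)
a(C, H)**2 = 8**2 = 64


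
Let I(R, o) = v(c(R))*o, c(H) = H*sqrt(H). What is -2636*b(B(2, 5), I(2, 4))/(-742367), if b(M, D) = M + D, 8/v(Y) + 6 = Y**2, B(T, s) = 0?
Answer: 42176/742367 ≈ 0.056813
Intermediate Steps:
c(H) = H**(3/2)
v(Y) = 8/(-6 + Y**2)
I(R, o) = 8*o/(-6 + R**3) (I(R, o) = (8/(-6 + (R**(3/2))**2))*o = (8/(-6 + R**3))*o = 8*o/(-6 + R**3))
b(M, D) = D + M
-2636*b(B(2, 5), I(2, 4))/(-742367) = -2636*(8*4/(-6 + 2**3) + 0)/(-742367) = -2636*(8*4/(-6 + 8) + 0)*(-1/742367) = -2636*(8*4/2 + 0)*(-1/742367) = -2636*(8*4*(1/2) + 0)*(-1/742367) = -2636*(16 + 0)*(-1/742367) = -2636*16*(-1/742367) = -42176*(-1/742367) = 42176/742367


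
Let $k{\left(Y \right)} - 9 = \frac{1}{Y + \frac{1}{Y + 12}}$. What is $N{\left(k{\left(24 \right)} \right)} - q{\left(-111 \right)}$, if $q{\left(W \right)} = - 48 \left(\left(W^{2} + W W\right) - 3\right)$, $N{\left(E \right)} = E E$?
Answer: $\frac{884965925241}{748225} \approx 1.1828 \cdot 10^{6}$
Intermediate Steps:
$k{\left(Y \right)} = 9 + \frac{1}{Y + \frac{1}{12 + Y}}$ ($k{\left(Y \right)} = 9 + \frac{1}{Y + \frac{1}{Y + 12}} = 9 + \frac{1}{Y + \frac{1}{12 + Y}}$)
$N{\left(E \right)} = E^{2}$
$q{\left(W \right)} = 144 - 96 W^{2}$ ($q{\left(W \right)} = - 48 \left(\left(W^{2} + W^{2}\right) - 3\right) = - 48 \left(2 W^{2} - 3\right) = - 48 \left(-3 + 2 W^{2}\right) = 144 - 96 W^{2}$)
$N{\left(k{\left(24 \right)} \right)} - q{\left(-111 \right)} = \left(\frac{21 + 9 \cdot 24^{2} + 109 \cdot 24}{1 + 24^{2} + 12 \cdot 24}\right)^{2} - \left(144 - 96 \left(-111\right)^{2}\right) = \left(\frac{21 + 9 \cdot 576 + 2616}{1 + 576 + 288}\right)^{2} - \left(144 - 1182816\right) = \left(\frac{21 + 5184 + 2616}{865}\right)^{2} - \left(144 - 1182816\right) = \left(\frac{1}{865} \cdot 7821\right)^{2} - -1182672 = \left(\frac{7821}{865}\right)^{2} + 1182672 = \frac{61168041}{748225} + 1182672 = \frac{884965925241}{748225}$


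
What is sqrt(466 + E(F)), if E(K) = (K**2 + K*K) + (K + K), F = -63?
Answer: sqrt(8278) ≈ 90.984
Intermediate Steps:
E(K) = 2*K + 2*K**2 (E(K) = (K**2 + K**2) + 2*K = 2*K**2 + 2*K = 2*K + 2*K**2)
sqrt(466 + E(F)) = sqrt(466 + 2*(-63)*(1 - 63)) = sqrt(466 + 2*(-63)*(-62)) = sqrt(466 + 7812) = sqrt(8278)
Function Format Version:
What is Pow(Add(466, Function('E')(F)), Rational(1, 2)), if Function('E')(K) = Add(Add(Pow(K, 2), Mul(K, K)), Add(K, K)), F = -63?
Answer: Pow(8278, Rational(1, 2)) ≈ 90.984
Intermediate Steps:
Function('E')(K) = Add(Mul(2, K), Mul(2, Pow(K, 2))) (Function('E')(K) = Add(Add(Pow(K, 2), Pow(K, 2)), Mul(2, K)) = Add(Mul(2, Pow(K, 2)), Mul(2, K)) = Add(Mul(2, K), Mul(2, Pow(K, 2))))
Pow(Add(466, Function('E')(F)), Rational(1, 2)) = Pow(Add(466, Mul(2, -63, Add(1, -63))), Rational(1, 2)) = Pow(Add(466, Mul(2, -63, -62)), Rational(1, 2)) = Pow(Add(466, 7812), Rational(1, 2)) = Pow(8278, Rational(1, 2))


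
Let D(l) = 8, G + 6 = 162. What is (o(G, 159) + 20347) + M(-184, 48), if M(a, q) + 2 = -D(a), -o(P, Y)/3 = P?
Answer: 19869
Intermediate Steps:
G = 156 (G = -6 + 162 = 156)
o(P, Y) = -3*P
M(a, q) = -10 (M(a, q) = -2 - 1*8 = -2 - 8 = -10)
(o(G, 159) + 20347) + M(-184, 48) = (-3*156 + 20347) - 10 = (-468 + 20347) - 10 = 19879 - 10 = 19869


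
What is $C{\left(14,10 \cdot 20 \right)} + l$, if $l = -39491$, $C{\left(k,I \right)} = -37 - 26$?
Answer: $-39554$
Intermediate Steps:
$C{\left(k,I \right)} = -63$
$C{\left(14,10 \cdot 20 \right)} + l = -63 - 39491 = -39554$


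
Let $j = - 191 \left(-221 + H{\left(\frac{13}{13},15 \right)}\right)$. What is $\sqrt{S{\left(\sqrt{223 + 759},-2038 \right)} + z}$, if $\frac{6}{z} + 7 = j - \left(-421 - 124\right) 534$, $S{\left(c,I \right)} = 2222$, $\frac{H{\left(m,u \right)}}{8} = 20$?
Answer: $\frac{\sqrt{50890216632329}}{151337} \approx 47.138$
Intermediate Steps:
$H{\left(m,u \right)} = 160$ ($H{\left(m,u \right)} = 8 \cdot 20 = 160$)
$j = 11651$ ($j = - 191 \left(-221 + 160\right) = \left(-191\right) \left(-61\right) = 11651$)
$z = \frac{3}{151337}$ ($z = \frac{6}{-7 - \left(-11651 + \left(-421 - 124\right) 534\right)} = \frac{6}{-7 - \left(-11651 - 291030\right)} = \frac{6}{-7 + \left(11651 - -291030\right)} = \frac{6}{-7 + \left(11651 + 291030\right)} = \frac{6}{-7 + 302681} = \frac{6}{302674} = 6 \cdot \frac{1}{302674} = \frac{3}{151337} \approx 1.9823 \cdot 10^{-5}$)
$\sqrt{S{\left(\sqrt{223 + 759},-2038 \right)} + z} = \sqrt{2222 + \frac{3}{151337}} = \sqrt{\frac{336270817}{151337}} = \frac{\sqrt{50890216632329}}{151337}$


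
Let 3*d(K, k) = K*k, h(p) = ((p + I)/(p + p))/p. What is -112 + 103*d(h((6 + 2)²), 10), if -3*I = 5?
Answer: -4032463/36864 ≈ -109.39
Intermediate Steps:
I = -5/3 (I = -⅓*5 = -5/3 ≈ -1.6667)
h(p) = (-5/3 + p)/(2*p²) (h(p) = ((p - 5/3)/(p + p))/p = ((-5/3 + p)/((2*p)))/p = ((-5/3 + p)*(1/(2*p)))/p = ((-5/3 + p)/(2*p))/p = (-5/3 + p)/(2*p²))
d(K, k) = K*k/3 (d(K, k) = (K*k)/3 = K*k/3)
-112 + 103*d(h((6 + 2)²), 10) = -112 + 103*((⅓)*((-5 + 3*(6 + 2)²)/(6*((6 + 2)²)²))*10) = -112 + 103*((⅓)*((-5 + 3*8²)/(6*(8²)²))*10) = -112 + 103*((⅓)*((⅙)*(-5 + 3*64)/64²)*10) = -112 + 103*((⅓)*((⅙)*(1/4096)*(-5 + 192))*10) = -112 + 103*((⅓)*((⅙)*(1/4096)*187)*10) = -112 + 103*((⅓)*(187/24576)*10) = -112 + 103*(935/36864) = -112 + 96305/36864 = -4032463/36864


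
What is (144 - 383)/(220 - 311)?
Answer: 239/91 ≈ 2.6264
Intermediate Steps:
(144 - 383)/(220 - 311) = -239/(-91) = -239*(-1/91) = 239/91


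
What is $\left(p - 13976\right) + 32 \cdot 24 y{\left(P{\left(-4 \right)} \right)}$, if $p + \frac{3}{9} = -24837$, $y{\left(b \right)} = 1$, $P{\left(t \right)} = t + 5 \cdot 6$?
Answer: $- \frac{114136}{3} \approx -38045.0$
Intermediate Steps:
$P{\left(t \right)} = 30 + t$ ($P{\left(t \right)} = t + 30 = 30 + t$)
$p = - \frac{74512}{3}$ ($p = - \frac{1}{3} - 24837 = - \frac{74512}{3} \approx -24837.0$)
$\left(p - 13976\right) + 32 \cdot 24 y{\left(P{\left(-4 \right)} \right)} = \left(- \frac{74512}{3} - 13976\right) + 32 \cdot 24 \cdot 1 = - \frac{116440}{3} + 768 \cdot 1 = - \frac{116440}{3} + 768 = - \frac{114136}{3}$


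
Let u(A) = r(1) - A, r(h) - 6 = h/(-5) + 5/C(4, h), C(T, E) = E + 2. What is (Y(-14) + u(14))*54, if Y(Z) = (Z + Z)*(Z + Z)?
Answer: 209916/5 ≈ 41983.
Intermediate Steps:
C(T, E) = 2 + E
r(h) = 6 + 5/(2 + h) - h/5 (r(h) = 6 + (h/(-5) + 5/(2 + h)) = 6 + (h*(-⅕) + 5/(2 + h)) = 6 + (-h/5 + 5/(2 + h)) = 6 + (5/(2 + h) - h/5) = 6 + 5/(2 + h) - h/5)
Y(Z) = 4*Z² (Y(Z) = (2*Z)*(2*Z) = 4*Z²)
u(A) = 112/15 - A (u(A) = (25 + (2 + 1)*(30 - 1*1))/(5*(2 + 1)) - A = (⅕)*(25 + 3*(30 - 1))/3 - A = (⅕)*(⅓)*(25 + 3*29) - A = (⅕)*(⅓)*(25 + 87) - A = (⅕)*(⅓)*112 - A = 112/15 - A)
(Y(-14) + u(14))*54 = (4*(-14)² + (112/15 - 1*14))*54 = (4*196 + (112/15 - 14))*54 = (784 - 98/15)*54 = (11662/15)*54 = 209916/5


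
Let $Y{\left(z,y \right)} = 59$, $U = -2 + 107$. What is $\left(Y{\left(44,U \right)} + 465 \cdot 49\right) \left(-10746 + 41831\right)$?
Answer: $710105740$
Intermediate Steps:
$U = 105$
$\left(Y{\left(44,U \right)} + 465 \cdot 49\right) \left(-10746 + 41831\right) = \left(59 + 465 \cdot 49\right) \left(-10746 + 41831\right) = \left(59 + 22785\right) 31085 = 22844 \cdot 31085 = 710105740$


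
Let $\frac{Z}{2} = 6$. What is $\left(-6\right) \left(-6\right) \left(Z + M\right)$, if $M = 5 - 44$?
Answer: $-972$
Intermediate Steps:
$M = -39$
$Z = 12$ ($Z = 2 \cdot 6 = 12$)
$\left(-6\right) \left(-6\right) \left(Z + M\right) = \left(-6\right) \left(-6\right) \left(12 - 39\right) = 36 \left(-27\right) = -972$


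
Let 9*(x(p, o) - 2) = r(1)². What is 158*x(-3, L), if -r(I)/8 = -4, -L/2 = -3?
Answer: 164636/9 ≈ 18293.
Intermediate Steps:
L = 6 (L = -2*(-3) = 6)
r(I) = 32 (r(I) = -8*(-4) = 32)
x(p, o) = 1042/9 (x(p, o) = 2 + (⅑)*32² = 2 + (⅑)*1024 = 2 + 1024/9 = 1042/9)
158*x(-3, L) = 158*(1042/9) = 164636/9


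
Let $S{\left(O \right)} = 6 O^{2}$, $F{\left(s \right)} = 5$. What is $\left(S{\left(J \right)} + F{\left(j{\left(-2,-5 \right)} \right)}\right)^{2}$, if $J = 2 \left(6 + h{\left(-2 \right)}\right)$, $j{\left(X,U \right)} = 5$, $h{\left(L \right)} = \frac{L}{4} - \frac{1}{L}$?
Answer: $755161$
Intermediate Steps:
$h{\left(L \right)} = - \frac{1}{L} + \frac{L}{4}$ ($h{\left(L \right)} = L \frac{1}{4} - \frac{1}{L} = \frac{L}{4} - \frac{1}{L} = - \frac{1}{L} + \frac{L}{4}$)
$J = 12$ ($J = 2 \left(6 + \left(- \frac{1}{-2} + \frac{1}{4} \left(-2\right)\right)\right) = 2 \left(6 - 0\right) = 2 \left(6 + \left(\frac{1}{2} - \frac{1}{2}\right)\right) = 2 \left(6 + 0\right) = 2 \cdot 6 = 12$)
$\left(S{\left(J \right)} + F{\left(j{\left(-2,-5 \right)} \right)}\right)^{2} = \left(6 \cdot 12^{2} + 5\right)^{2} = \left(6 \cdot 144 + 5\right)^{2} = \left(864 + 5\right)^{2} = 869^{2} = 755161$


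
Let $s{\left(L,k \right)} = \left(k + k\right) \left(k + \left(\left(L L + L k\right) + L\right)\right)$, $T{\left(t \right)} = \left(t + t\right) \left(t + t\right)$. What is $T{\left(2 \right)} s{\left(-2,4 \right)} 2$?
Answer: $-512$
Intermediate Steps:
$T{\left(t \right)} = 4 t^{2}$ ($T{\left(t \right)} = 2 t 2 t = 4 t^{2}$)
$s{\left(L,k \right)} = 2 k \left(L + k + L^{2} + L k\right)$ ($s{\left(L,k \right)} = 2 k \left(k + \left(\left(L^{2} + L k\right) + L\right)\right) = 2 k \left(k + \left(L + L^{2} + L k\right)\right) = 2 k \left(L + k + L^{2} + L k\right)$)
$T{\left(2 \right)} s{\left(-2,4 \right)} 2 = 4 \cdot 2^{2} \cdot 2 \cdot 4 \left(-2 + 4 + \left(-2\right)^{2} - 8\right) 2 = 4 \cdot 4 \cdot 2 \cdot 4 \left(-2 + 4 + 4 - 8\right) 2 = 16 \cdot 2 \cdot 4 \left(-2\right) 2 = 16 \left(-16\right) 2 = \left(-256\right) 2 = -512$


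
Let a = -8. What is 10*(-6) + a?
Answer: -68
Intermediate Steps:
10*(-6) + a = 10*(-6) - 8 = -60 - 8 = -68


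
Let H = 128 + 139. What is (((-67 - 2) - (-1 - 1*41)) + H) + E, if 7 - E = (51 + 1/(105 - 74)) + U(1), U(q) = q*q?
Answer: 6044/31 ≈ 194.97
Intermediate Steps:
U(q) = q²
E = -1396/31 (E = 7 - ((51 + 1/(105 - 74)) + 1²) = 7 - ((51 + 1/31) + 1) = 7 - (1582/31 + 1) = 7 - 1*1613/31 = 7 - 1613/31 = -1396/31 ≈ -45.032)
H = 267
(((-67 - 2) - (-1 - 1*41)) + H) + E = (((-67 - 2) - (-1 - 1*41)) + 267) - 1396/31 = ((-69 - (-1 - 41)) + 267) - 1396/31 = ((-69 - 1*(-42)) + 267) - 1396/31 = ((-69 + 42) + 267) - 1396/31 = (-27 + 267) - 1396/31 = 240 - 1396/31 = 6044/31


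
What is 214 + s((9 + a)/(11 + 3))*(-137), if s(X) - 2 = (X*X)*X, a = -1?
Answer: -29348/343 ≈ -85.563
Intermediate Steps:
s(X) = 2 + X**3 (s(X) = 2 + (X*X)*X = 2 + X**2*X = 2 + X**3)
214 + s((9 + a)/(11 + 3))*(-137) = 214 + (2 + ((9 - 1)/(11 + 3))**3)*(-137) = 214 + (2 + (8/14)**3)*(-137) = 214 + (2 + (8*(1/14))**3)*(-137) = 214 + (2 + (4/7)**3)*(-137) = 214 + (2 + 64/343)*(-137) = 214 + (750/343)*(-137) = 214 - 102750/343 = -29348/343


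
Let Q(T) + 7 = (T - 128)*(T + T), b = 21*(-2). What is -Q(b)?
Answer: -14273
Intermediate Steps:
b = -42
Q(T) = -7 + 2*T*(-128 + T) (Q(T) = -7 + (T - 128)*(T + T) = -7 + (-128 + T)*(2*T) = -7 + 2*T*(-128 + T))
-Q(b) = -(-7 - 256*(-42) + 2*(-42)²) = -(-7 + 10752 + 2*1764) = -(-7 + 10752 + 3528) = -1*14273 = -14273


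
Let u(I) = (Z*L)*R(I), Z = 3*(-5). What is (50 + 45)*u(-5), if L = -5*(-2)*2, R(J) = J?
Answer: 142500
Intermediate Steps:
Z = -15
L = 20 (L = 10*2 = 20)
u(I) = -300*I (u(I) = (-15*20)*I = -300*I)
(50 + 45)*u(-5) = (50 + 45)*(-300*(-5)) = 95*1500 = 142500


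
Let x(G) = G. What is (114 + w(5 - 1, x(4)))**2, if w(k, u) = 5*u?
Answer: 17956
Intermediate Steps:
(114 + w(5 - 1, x(4)))**2 = (114 + 5*4)**2 = (114 + 20)**2 = 134**2 = 17956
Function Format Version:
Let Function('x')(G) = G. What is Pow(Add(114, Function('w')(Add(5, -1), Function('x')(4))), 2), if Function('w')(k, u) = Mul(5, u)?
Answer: 17956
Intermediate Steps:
Pow(Add(114, Function('w')(Add(5, -1), Function('x')(4))), 2) = Pow(Add(114, Mul(5, 4)), 2) = Pow(Add(114, 20), 2) = Pow(134, 2) = 17956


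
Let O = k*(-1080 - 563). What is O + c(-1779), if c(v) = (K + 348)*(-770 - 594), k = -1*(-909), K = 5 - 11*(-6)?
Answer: -2065003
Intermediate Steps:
K = 71 (K = 5 + 66 = 71)
k = 909
c(v) = -571516 (c(v) = (71 + 348)*(-770 - 594) = 419*(-1364) = -571516)
O = -1493487 (O = 909*(-1080 - 563) = 909*(-1643) = -1493487)
O + c(-1779) = -1493487 - 571516 = -2065003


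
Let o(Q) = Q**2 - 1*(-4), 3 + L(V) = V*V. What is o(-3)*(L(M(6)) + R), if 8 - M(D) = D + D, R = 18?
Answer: 403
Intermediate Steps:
M(D) = 8 - 2*D (M(D) = 8 - (D + D) = 8 - 2*D)
L(V) = -3 + V**2 (L(V) = -3 + V*V = -3 + V**2)
o(Q) = 4 + Q**2 (o(Q) = Q**2 + 4 = 4 + Q**2)
o(-3)*(L(M(6)) + R) = (4 + (-3)**2)*((-3 + (8 - 2*6)**2) + 18) = (4 + 9)*((-3 + (8 - 12)**2) + 18) = 13*((-3 + (-4)**2) + 18) = 13*((-3 + 16) + 18) = 13*(13 + 18) = 13*31 = 403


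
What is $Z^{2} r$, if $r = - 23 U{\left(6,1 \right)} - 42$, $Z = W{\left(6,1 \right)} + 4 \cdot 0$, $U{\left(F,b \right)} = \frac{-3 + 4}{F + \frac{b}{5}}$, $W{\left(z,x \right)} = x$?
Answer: $- \frac{1417}{31} \approx -45.71$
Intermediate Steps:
$U{\left(F,b \right)} = \frac{1}{F + \frac{b}{5}}$ ($U{\left(F,b \right)} = 1 \frac{1}{F + b \frac{1}{5}} = 1 \frac{1}{F + \frac{b}{5}} = \frac{1}{F + \frac{b}{5}}$)
$Z = 1$ ($Z = 1 + 4 \cdot 0 = 1 + 0 = 1$)
$r = - \frac{1417}{31}$ ($r = - 23 \frac{5}{1 + 5 \cdot 6} - 42 = - 23 \frac{5}{1 + 30} - 42 = - 23 \cdot \frac{5}{31} - 42 = - 23 \cdot 5 \cdot \frac{1}{31} - 42 = \left(-23\right) \frac{5}{31} - 42 = - \frac{115}{31} - 42 = - \frac{1417}{31} \approx -45.71$)
$Z^{2} r = 1^{2} \left(- \frac{1417}{31}\right) = 1 \left(- \frac{1417}{31}\right) = - \frac{1417}{31}$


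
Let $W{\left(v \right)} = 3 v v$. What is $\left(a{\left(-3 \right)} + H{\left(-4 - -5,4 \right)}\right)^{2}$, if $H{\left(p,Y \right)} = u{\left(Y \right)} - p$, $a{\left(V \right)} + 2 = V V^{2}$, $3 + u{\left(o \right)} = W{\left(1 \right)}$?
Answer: $900$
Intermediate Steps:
$W{\left(v \right)} = 3 v^{2}$
$u{\left(o \right)} = 0$ ($u{\left(o \right)} = -3 + 3 \cdot 1^{2} = -3 + 3 \cdot 1 = -3 + 3 = 0$)
$a{\left(V \right)} = -2 + V^{3}$ ($a{\left(V \right)} = -2 + V V^{2} = -2 + V^{3}$)
$H{\left(p,Y \right)} = - p$ ($H{\left(p,Y \right)} = 0 - p = - p$)
$\left(a{\left(-3 \right)} + H{\left(-4 - -5,4 \right)}\right)^{2} = \left(\left(-2 + \left(-3\right)^{3}\right) - \left(-4 - -5\right)\right)^{2} = \left(\left(-2 - 27\right) - \left(-4 + 5\right)\right)^{2} = \left(-29 - 1\right)^{2} = \left(-30\right)^{2} = 900$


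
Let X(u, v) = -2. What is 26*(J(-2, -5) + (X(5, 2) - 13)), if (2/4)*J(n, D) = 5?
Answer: -130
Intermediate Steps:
J(n, D) = 10 (J(n, D) = 2*5 = 10)
26*(J(-2, -5) + (X(5, 2) - 13)) = 26*(10 + (-2 - 13)) = 26*(10 - 15) = 26*(-5) = -130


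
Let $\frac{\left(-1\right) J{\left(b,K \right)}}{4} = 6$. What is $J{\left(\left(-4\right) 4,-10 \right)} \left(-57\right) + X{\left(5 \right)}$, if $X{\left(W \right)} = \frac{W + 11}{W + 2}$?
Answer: $\frac{9592}{7} \approx 1370.3$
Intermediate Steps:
$J{\left(b,K \right)} = -24$ ($J{\left(b,K \right)} = \left(-4\right) 6 = -24$)
$X{\left(W \right)} = \frac{11 + W}{2 + W}$
$J{\left(\left(-4\right) 4,-10 \right)} \left(-57\right) + X{\left(5 \right)} = \left(-24\right) \left(-57\right) + \frac{11 + 5}{2 + 5} = 1368 + \frac{1}{7} \cdot 16 = 1368 + \frac{16}{7} = \frac{9592}{7}$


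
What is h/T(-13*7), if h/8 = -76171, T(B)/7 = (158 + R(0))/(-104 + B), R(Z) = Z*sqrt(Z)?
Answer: 59413380/553 ≈ 1.0744e+5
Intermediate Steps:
R(Z) = Z**(3/2)
T(B) = 1106/(-104 + B) (T(B) = 7*((158 + 0**(3/2))/(-104 + B)) = 7*((158 + 0)/(-104 + B)) = 7*(158/(-104 + B)) = 1106/(-104 + B))
h = -609368 (h = 8*(-76171) = -609368)
h/T(-13*7) = -609368/(1106/(-104 - 13*7)) = -609368/(1106/(-104 - 91)) = -609368/(1106/(-195)) = -609368/(1106*(-1/195)) = -609368/(-1106/195) = -609368*(-195/1106) = 59413380/553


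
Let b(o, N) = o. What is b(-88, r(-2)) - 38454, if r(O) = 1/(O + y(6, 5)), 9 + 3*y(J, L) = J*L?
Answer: -38542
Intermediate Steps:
y(J, L) = -3 + J*L/3 (y(J, L) = -3 + (J*L)/3 = -3 + J*L/3)
r(O) = 1/(7 + O) (r(O) = 1/(O + (-3 + (1/3)*6*5)) = 1/(O + (-3 + 10)) = 1/(O + 7) = 1/(7 + O))
b(-88, r(-2)) - 38454 = -88 - 38454 = -38542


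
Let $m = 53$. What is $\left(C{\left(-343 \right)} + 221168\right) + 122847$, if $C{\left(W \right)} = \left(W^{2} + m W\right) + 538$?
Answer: $444023$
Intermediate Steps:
$C{\left(W \right)} = 538 + W^{2} + 53 W$ ($C{\left(W \right)} = \left(W^{2} + 53 W\right) + 538 = 538 + W^{2} + 53 W$)
$\left(C{\left(-343 \right)} + 221168\right) + 122847 = \left(\left(538 + \left(-343\right)^{2} + 53 \left(-343\right)\right) + 221168\right) + 122847 = \left(\left(538 + 117649 - 18179\right) + 221168\right) + 122847 = \left(100008 + 221168\right) + 122847 = 321176 + 122847 = 444023$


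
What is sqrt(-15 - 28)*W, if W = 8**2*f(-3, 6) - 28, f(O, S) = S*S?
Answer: 2276*I*sqrt(43) ≈ 14925.0*I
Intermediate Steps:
f(O, S) = S**2
W = 2276 (W = 8**2*6**2 - 28 = 64*36 - 28 = 2304 - 28 = 2276)
sqrt(-15 - 28)*W = sqrt(-15 - 28)*2276 = sqrt(-43)*2276 = (I*sqrt(43))*2276 = 2276*I*sqrt(43)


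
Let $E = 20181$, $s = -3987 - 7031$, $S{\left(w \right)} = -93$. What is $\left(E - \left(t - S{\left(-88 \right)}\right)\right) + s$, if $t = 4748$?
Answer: $4322$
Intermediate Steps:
$s = -11018$ ($s = -3987 - 7031 = -11018$)
$\left(E - \left(t - S{\left(-88 \right)}\right)\right) + s = \left(20181 - 4841\right) - 11018 = 15340 - 11018 = 4322$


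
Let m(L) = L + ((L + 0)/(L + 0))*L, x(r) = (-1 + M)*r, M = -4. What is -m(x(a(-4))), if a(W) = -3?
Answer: -30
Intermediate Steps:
x(r) = -5*r (x(r) = (-1 - 4)*r = -5*r)
m(L) = 2*L (m(L) = L + (L/L)*L = L + 1*L = L + L = 2*L)
-m(x(a(-4))) = -2*(-5*(-3)) = -2*15 = -1*30 = -30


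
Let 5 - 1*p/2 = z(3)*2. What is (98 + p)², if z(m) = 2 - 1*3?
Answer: 12544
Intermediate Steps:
z(m) = -1 (z(m) = 2 - 3 = -1)
p = 14 (p = 10 - (-2)*2 = 10 - 2*(-2) = 10 + 4 = 14)
(98 + p)² = (98 + 14)² = 112² = 12544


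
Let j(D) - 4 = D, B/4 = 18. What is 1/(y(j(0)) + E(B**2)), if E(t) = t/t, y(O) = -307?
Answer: -1/306 ≈ -0.0032680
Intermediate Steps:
B = 72 (B = 4*18 = 72)
j(D) = 4 + D
E(t) = 1
1/(y(j(0)) + E(B**2)) = 1/(-307 + 1) = 1/(-306) = -1/306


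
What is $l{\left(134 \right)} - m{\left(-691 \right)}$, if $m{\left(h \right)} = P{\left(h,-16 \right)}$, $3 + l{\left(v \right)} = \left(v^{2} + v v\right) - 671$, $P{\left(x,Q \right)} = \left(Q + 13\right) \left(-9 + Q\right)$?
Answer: $35163$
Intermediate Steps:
$P{\left(x,Q \right)} = \left(-9 + Q\right) \left(13 + Q\right)$ ($P{\left(x,Q \right)} = \left(13 + Q\right) \left(-9 + Q\right) = \left(-9 + Q\right) \left(13 + Q\right)$)
$l{\left(v \right)} = -674 + 2 v^{2}$ ($l{\left(v \right)} = -3 - \left(671 - v^{2} - v v\right) = -3 + \left(\left(v^{2} + v^{2}\right) - 671\right) = -3 + \left(2 v^{2} - 671\right) = -3 + \left(-671 + 2 v^{2}\right) = -674 + 2 v^{2}$)
$m{\left(h \right)} = 75$ ($m{\left(h \right)} = -117 + \left(-16\right)^{2} + 4 \left(-16\right) = -117 + 256 - 64 = 75$)
$l{\left(134 \right)} - m{\left(-691 \right)} = \left(-674 + 2 \cdot 134^{2}\right) - 75 = \left(-674 + 2 \cdot 17956\right) - 75 = \left(-674 + 35912\right) - 75 = 35238 - 75 = 35163$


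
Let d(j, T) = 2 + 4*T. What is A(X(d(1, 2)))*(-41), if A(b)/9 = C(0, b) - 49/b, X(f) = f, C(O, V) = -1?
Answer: 21771/10 ≈ 2177.1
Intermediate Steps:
A(b) = -9 - 441/b (A(b) = 9*(-1 - 49/b) = -9 - 441/b)
A(X(d(1, 2)))*(-41) = (-9 - 441/(2 + 4*2))*(-41) = (-9 - 441/(2 + 8))*(-41) = (-9 - 441/10)*(-41) = -531/10*(-41) = 21771/10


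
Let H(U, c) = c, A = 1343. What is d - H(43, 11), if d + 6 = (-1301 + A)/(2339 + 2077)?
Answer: -12505/736 ≈ -16.990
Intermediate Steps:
d = -4409/736 (d = -6 + (-1301 + 1343)/(2339 + 2077) = -6 + 42/4416 = -6 + 42*(1/4416) = -6 + 7/736 = -4409/736 ≈ -5.9905)
d - H(43, 11) = -4409/736 - 1*11 = -4409/736 - 11 = -12505/736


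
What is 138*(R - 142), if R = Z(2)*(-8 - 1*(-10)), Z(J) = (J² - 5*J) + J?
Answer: -20700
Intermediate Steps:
Z(J) = J² - 4*J
R = -8 (R = (2*(-4 + 2))*(-8 - 1*(-10)) = (2*(-2))*(-8 + 10) = -4*2 = -8)
138*(R - 142) = 138*(-8 - 142) = 138*(-150) = -20700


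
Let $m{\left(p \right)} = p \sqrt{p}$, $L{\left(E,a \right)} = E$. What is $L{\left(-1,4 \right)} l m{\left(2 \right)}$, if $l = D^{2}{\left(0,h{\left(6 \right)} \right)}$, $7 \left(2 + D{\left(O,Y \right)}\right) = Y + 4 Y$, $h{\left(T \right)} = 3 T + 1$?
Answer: $- \frac{13122 \sqrt{2}}{49} \approx -378.72$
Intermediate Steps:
$h{\left(T \right)} = 1 + 3 T$
$m{\left(p \right)} = p^{\frac{3}{2}}$
$D{\left(O,Y \right)} = -2 + \frac{5 Y}{7}$ ($D{\left(O,Y \right)} = -2 + \frac{Y + 4 Y}{7} = -2 + \frac{5 Y}{7}$)
$l = \frac{6561}{49}$ ($l = \left(-2 + \frac{5 \left(1 + 3 \cdot 6\right)}{7}\right)^{2} = \left(-2 + \frac{5 \left(1 + 18\right)}{7}\right)^{2} = \left(-2 + \frac{5}{7} \cdot 19\right)^{2} = \left(-2 + \frac{95}{7}\right)^{2} = \left(\frac{81}{7}\right)^{2} = \frac{6561}{49} \approx 133.9$)
$L{\left(-1,4 \right)} l m{\left(2 \right)} = \left(-1\right) \frac{6561}{49} \cdot 2^{\frac{3}{2}} = - \frac{6561 \cdot 2 \sqrt{2}}{49} = - \frac{13122 \sqrt{2}}{49}$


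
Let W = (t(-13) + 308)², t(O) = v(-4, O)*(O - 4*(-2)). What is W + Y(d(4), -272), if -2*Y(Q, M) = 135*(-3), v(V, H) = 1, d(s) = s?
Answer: 184023/2 ≈ 92012.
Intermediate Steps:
t(O) = 8 + O (t(O) = 1*(O - 4*(-2)) = 1*(O + 8) = 1*(8 + O) = 8 + O)
Y(Q, M) = 405/2 (Y(Q, M) = -135*(-3)/2 = -½*(-405) = 405/2)
W = 91809 (W = ((8 - 13) + 308)² = (-5 + 308)² = 303² = 91809)
W + Y(d(4), -272) = 91809 + 405/2 = 184023/2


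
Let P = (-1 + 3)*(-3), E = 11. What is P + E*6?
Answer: 60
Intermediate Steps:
P = -6 (P = 2*(-3) = -6)
P + E*6 = -6 + 11*6 = -6 + 66 = 60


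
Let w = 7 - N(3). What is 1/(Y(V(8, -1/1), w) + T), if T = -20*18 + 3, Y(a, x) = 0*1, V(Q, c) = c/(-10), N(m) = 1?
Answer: -1/357 ≈ -0.0028011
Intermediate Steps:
V(Q, c) = -c/10
w = 6 (w = 7 - 1*1 = 7 - 1 = 6)
Y(a, x) = 0
T = -357 (T = -360 + 3 = -357)
1/(Y(V(8, -1/1), w) + T) = 1/(0 - 357) = 1/(-357) = -1/357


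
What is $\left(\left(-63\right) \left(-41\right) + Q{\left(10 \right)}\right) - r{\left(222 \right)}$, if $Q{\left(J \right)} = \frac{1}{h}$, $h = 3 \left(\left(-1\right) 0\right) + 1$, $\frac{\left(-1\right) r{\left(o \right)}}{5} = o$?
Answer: $3694$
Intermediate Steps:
$r{\left(o \right)} = - 5 o$
$h = 1$ ($h = 3 \cdot 0 + 1 = 0 + 1 = 1$)
$Q{\left(J \right)} = 1$ ($Q{\left(J \right)} = 1^{-1} = 1$)
$\left(\left(-63\right) \left(-41\right) + Q{\left(10 \right)}\right) - r{\left(222 \right)} = \left(\left(-63\right) \left(-41\right) + 1\right) - \left(-5\right) 222 = \left(2583 + 1\right) - -1110 = 2584 + 1110 = 3694$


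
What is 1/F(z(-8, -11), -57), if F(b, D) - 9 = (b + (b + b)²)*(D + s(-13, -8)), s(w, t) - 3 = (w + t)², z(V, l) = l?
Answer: 1/183060 ≈ 5.4627e-6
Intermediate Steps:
s(w, t) = 3 + (t + w)² (s(w, t) = 3 + (w + t)² = 3 + (t + w)²)
F(b, D) = 9 + (444 + D)*(b + 4*b²) (F(b, D) = 9 + (b + (b + b)²)*(D + (3 + (-8 - 13)²)) = 9 + (b + (2*b)²)*(D + (3 + (-21)²)) = 9 + (b + 4*b²)*(D + (3 + 441)) = 9 + (b + 4*b²)*(D + 444) = 9 + (b + 4*b²)*(444 + D) = 9 + (444 + D)*(b + 4*b²))
1/F(z(-8, -11), -57) = 1/(9 + 444*(-11) + 1776*(-11)² - 57*(-11) + 4*(-57)*(-11)²) = 1/(9 - 4884 + 1776*121 + 627 + 4*(-57)*121) = 1/(9 - 4884 + 214896 + 627 - 27588) = 1/183060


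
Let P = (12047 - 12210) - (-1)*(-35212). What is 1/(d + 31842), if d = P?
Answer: -1/3533 ≈ -0.00028305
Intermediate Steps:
P = -35375 (P = -163 - 1*35212 = -163 - 35212 = -35375)
d = -35375
1/(d + 31842) = 1/(-35375 + 31842) = 1/(-3533) = -1/3533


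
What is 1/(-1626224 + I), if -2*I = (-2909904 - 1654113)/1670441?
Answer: -3340882/5433017925551 ≈ -6.1492e-7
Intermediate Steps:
I = 4564017/3340882 (I = -(-2909904 - 1654113)/(2*1670441) = -(-4564017)/(2*1670441) = -½*(-4564017/1670441) = 4564017/3340882 ≈ 1.3661)
1/(-1626224 + I) = 1/(-1626224 + 4564017/3340882) = 1/(-5433017925551/3340882) = -3340882/5433017925551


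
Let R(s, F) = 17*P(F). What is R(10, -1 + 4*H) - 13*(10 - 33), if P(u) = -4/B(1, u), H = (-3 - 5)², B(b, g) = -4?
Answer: 316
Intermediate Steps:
H = 64 (H = (-8)² = 64)
P(u) = 1 (P(u) = -4/(-4) = -4*(-¼) = 1)
R(s, F) = 17 (R(s, F) = 17*1 = 17)
R(10, -1 + 4*H) - 13*(10 - 33) = 17 - 13*(10 - 33) = 17 - 13*(-23) = 17 + 299 = 316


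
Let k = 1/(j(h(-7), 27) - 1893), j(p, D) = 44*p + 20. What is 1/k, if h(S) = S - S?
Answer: -1873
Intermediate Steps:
h(S) = 0
j(p, D) = 20 + 44*p
k = -1/1873 (k = 1/((20 + 44*0) - 1893) = 1/((20 + 0) - 1893) = 1/(20 - 1893) = 1/(-1873) = -1/1873 ≈ -0.00053390)
1/k = 1/(-1/1873) = -1873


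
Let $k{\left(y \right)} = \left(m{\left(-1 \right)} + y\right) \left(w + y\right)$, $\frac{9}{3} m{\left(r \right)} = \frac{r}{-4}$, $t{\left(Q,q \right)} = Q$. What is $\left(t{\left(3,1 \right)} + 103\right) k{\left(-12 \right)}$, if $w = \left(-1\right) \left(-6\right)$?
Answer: $7579$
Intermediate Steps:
$m{\left(r \right)} = - \frac{r}{12}$ ($m{\left(r \right)} = \frac{r \frac{1}{-4}}{3} = \frac{r \left(- \frac{1}{4}\right)}{3} = \frac{\left(- \frac{1}{4}\right) r}{3} = - \frac{r}{12}$)
$w = 6$
$k{\left(y \right)} = \left(6 + y\right) \left(\frac{1}{12} + y\right)$ ($k{\left(y \right)} = \left(\left(- \frac{1}{12}\right) \left(-1\right) + y\right) \left(6 + y\right) = \left(\frac{1}{12} + y\right) \left(6 + y\right) = \left(6 + y\right) \left(\frac{1}{12} + y\right)$)
$\left(t{\left(3,1 \right)} + 103\right) k{\left(-12 \right)} = \left(3 + 103\right) \left(\frac{1}{2} + \left(-12\right)^{2} + \frac{73}{12} \left(-12\right)\right) = 106 \left(\frac{1}{2} + 144 - 73\right) = 106 \cdot \frac{143}{2} = 7579$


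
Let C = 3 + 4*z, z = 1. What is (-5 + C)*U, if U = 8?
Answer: 16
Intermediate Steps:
C = 7 (C = 3 + 4*1 = 3 + 4 = 7)
(-5 + C)*U = (-5 + 7)*8 = 2*8 = 16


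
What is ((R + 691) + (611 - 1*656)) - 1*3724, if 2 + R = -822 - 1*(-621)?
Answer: -3281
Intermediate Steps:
R = -203 (R = -2 + (-822 - 1*(-621)) = -2 + (-822 + 621) = -2 - 201 = -203)
((R + 691) + (611 - 1*656)) - 1*3724 = ((-203 + 691) + (611 - 1*656)) - 1*3724 = (488 + (611 - 656)) - 3724 = (488 - 45) - 3724 = 443 - 3724 = -3281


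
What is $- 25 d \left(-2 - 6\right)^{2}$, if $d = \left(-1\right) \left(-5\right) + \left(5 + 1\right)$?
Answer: $-17600$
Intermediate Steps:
$d = 11$ ($d = 5 + 6 = 11$)
$- 25 d \left(-2 - 6\right)^{2} = \left(-25\right) 11 \left(-2 - 6\right)^{2} = - 275 \left(-2 - 6\right)^{2} = - 275 \left(-8\right)^{2} = \left(-275\right) 64 = -17600$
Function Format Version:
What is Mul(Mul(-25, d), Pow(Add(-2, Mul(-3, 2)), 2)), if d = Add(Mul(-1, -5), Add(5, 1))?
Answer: -17600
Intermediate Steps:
d = 11 (d = Add(5, 6) = 11)
Mul(Mul(-25, d), Pow(Add(-2, Mul(-3, 2)), 2)) = Mul(Mul(-25, 11), Pow(Add(-2, Mul(-3, 2)), 2)) = Mul(-275, Pow(Add(-2, -6), 2)) = Mul(-275, Pow(-8, 2)) = Mul(-275, 64) = -17600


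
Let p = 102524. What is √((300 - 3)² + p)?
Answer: √190733 ≈ 436.73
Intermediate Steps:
√((300 - 3)² + p) = √((300 - 3)² + 102524) = √(297² + 102524) = √(88209 + 102524) = √190733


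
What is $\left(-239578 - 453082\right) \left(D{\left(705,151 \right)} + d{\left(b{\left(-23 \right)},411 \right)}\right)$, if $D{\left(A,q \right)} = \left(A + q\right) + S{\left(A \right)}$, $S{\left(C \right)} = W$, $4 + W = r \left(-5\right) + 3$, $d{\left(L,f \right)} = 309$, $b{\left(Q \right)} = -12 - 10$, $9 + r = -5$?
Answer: $-854742440$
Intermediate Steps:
$r = -14$ ($r = -9 - 5 = -14$)
$b{\left(Q \right)} = -22$ ($b{\left(Q \right)} = -12 - 10 = -22$)
$W = 69$ ($W = -4 + \left(\left(-14\right) \left(-5\right) + 3\right) = -4 + \left(70 + 3\right) = -4 + 73 = 69$)
$S{\left(C \right)} = 69$
$D{\left(A,q \right)} = 69 + A + q$ ($D{\left(A,q \right)} = \left(A + q\right) + 69 = 69 + A + q$)
$\left(-239578 - 453082\right) \left(D{\left(705,151 \right)} + d{\left(b{\left(-23 \right)},411 \right)}\right) = \left(-239578 - 453082\right) \left(\left(69 + 705 + 151\right) + 309\right) = - 692660 \left(925 + 309\right) = \left(-692660\right) 1234 = -854742440$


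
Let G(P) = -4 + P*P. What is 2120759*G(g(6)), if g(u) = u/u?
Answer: -6362277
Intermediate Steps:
g(u) = 1
G(P) = -4 + P²
2120759*G(g(6)) = 2120759*(-4 + 1²) = 2120759*(-4 + 1) = 2120759*(-3) = -6362277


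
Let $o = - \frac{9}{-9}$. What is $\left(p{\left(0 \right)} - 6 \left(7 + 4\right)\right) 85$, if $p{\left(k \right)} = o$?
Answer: $-5525$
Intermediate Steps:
$o = 1$ ($o = \left(-9\right) \left(- \frac{1}{9}\right) = 1$)
$p{\left(k \right)} = 1$
$\left(p{\left(0 \right)} - 6 \left(7 + 4\right)\right) 85 = \left(1 - 6 \left(7 + 4\right)\right) 85 = \left(1 - 66\right) 85 = \left(-65\right) 85 = -5525$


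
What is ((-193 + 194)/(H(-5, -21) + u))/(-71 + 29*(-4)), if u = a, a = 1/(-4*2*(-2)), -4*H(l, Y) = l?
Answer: -16/3927 ≈ -0.0040744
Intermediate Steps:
H(l, Y) = -l/4
a = 1/16 (a = 1/(-8*(-2)) = 1/16 ≈ 0.062500)
u = 1/16 ≈ 0.062500
((-193 + 194)/(H(-5, -21) + u))/(-71 + 29*(-4)) = ((-193 + 194)/(-1/4*(-5) + 1/16))/(-71 + 29*(-4)) = (1/(5/4 + 1/16))/(-71 - 116) = (1/(21/16))/(-187) = (1*(16/21))*(-1/187) = (16/21)*(-1/187) = -16/3927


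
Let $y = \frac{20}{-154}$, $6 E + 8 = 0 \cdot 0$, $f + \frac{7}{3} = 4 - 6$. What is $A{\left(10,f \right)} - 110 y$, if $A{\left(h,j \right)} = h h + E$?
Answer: $\frac{2372}{21} \approx 112.95$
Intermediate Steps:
$f = - \frac{13}{3}$ ($f = - \frac{7}{3} + \left(4 - 6\right) = - \frac{7}{3} - 2 = - \frac{13}{3} \approx -4.3333$)
$E = - \frac{4}{3}$ ($E = - \frac{4}{3} + \frac{0 \cdot 0}{6} = - \frac{4}{3} + \frac{1}{6} \cdot 0 = - \frac{4}{3} + 0 = - \frac{4}{3} \approx -1.3333$)
$A{\left(h,j \right)} = - \frac{4}{3} + h^{2}$ ($A{\left(h,j \right)} = h h - \frac{4}{3} = h^{2} - \frac{4}{3} = - \frac{4}{3} + h^{2}$)
$y = - \frac{10}{77}$ ($y = 20 \left(- \frac{1}{154}\right) = - \frac{10}{77} \approx -0.12987$)
$A{\left(10,f \right)} - 110 y = \left(- \frac{4}{3} + 10^{2}\right) - - \frac{100}{7} = \left(- \frac{4}{3} + 100\right) + \frac{100}{7} = \frac{296}{3} + \frac{100}{7} = \frac{2372}{21}$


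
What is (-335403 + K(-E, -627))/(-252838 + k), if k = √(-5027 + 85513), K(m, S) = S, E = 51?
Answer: 42480576570/31963486879 + 168015*√80486/31963486879 ≈ 1.3305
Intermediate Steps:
k = √80486 ≈ 283.70
(-335403 + K(-E, -627))/(-252838 + k) = (-335403 - 627)/(-252838 + √80486) = -336030/(-252838 + √80486)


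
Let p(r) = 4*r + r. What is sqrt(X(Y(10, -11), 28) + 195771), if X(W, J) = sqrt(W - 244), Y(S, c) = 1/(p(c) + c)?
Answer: sqrt(852778476 + 66*I*sqrt(1062930))/66 ≈ 442.46 + 0.017652*I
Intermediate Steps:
p(r) = 5*r
Y(S, c) = 1/(6*c) (Y(S, c) = 1/(5*c + c) = 1/(6*c))
X(W, J) = sqrt(-244 + W)
sqrt(X(Y(10, -11), 28) + 195771) = sqrt(sqrt(-244 + (1/6)/(-11)) + 195771) = sqrt(sqrt(-244 + (1/6)*(-1/11)) + 195771) = sqrt(sqrt(-244 - 1/66) + 195771) = sqrt(sqrt(-16105/66) + 195771) = sqrt(I*sqrt(1062930)/66 + 195771) = sqrt(195771 + I*sqrt(1062930)/66)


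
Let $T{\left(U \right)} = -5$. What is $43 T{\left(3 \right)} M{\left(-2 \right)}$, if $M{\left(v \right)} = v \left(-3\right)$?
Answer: $-1290$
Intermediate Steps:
$M{\left(v \right)} = - 3 v$
$43 T{\left(3 \right)} M{\left(-2 \right)} = 43 \left(-5\right) \left(\left(-3\right) \left(-2\right)\right) = \left(-215\right) 6 = -1290$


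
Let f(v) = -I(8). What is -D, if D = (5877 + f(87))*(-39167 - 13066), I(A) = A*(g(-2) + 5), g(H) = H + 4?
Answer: 304048293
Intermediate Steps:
g(H) = 4 + H
I(A) = 7*A (I(A) = A*((4 - 2) + 5) = A*(2 + 5) = A*7 = 7*A)
f(v) = -56 (f(v) = -7*8 = -1*56 = -56)
D = -304048293 (D = (5877 - 56)*(-39167 - 13066) = 5821*(-52233) = -304048293)
-D = -1*(-304048293) = 304048293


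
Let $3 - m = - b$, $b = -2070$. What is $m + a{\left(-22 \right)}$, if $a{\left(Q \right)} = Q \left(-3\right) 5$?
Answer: $-1737$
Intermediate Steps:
$a{\left(Q \right)} = - 15 Q$ ($a{\left(Q \right)} = - 3 Q 5 = - 15 Q$)
$m = -2067$ ($m = 3 - \left(-1\right) \left(-2070\right) = 3 - 2070 = -2067$)
$m + a{\left(-22 \right)} = -2067 - -330 = -2067 + 330 = -1737$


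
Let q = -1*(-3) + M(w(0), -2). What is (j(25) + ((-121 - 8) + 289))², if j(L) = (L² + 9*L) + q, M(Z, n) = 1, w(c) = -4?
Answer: 1028196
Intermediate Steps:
q = 4 (q = -1*(-3) + 1 = 3 + 1 = 4)
j(L) = 4 + L² + 9*L (j(L) = (L² + 9*L) + 4 = 4 + L² + 9*L)
(j(25) + ((-121 - 8) + 289))² = ((4 + 25² + 9*25) + ((-121 - 8) + 289))² = ((4 + 625 + 225) + (-129 + 289))² = (854 + 160)² = 1014² = 1028196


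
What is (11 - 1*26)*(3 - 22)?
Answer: 285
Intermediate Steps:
(11 - 1*26)*(3 - 22) = (11 - 26)*(-19) = -15*(-19) = 285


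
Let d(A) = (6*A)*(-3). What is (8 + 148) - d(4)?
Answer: 228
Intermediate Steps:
d(A) = -18*A
(8 + 148) - d(4) = (8 + 148) - (-18)*4 = 156 - 1*(-72) = 156 + 72 = 228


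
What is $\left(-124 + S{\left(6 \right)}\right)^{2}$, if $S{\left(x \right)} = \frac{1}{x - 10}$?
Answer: $\frac{247009}{16} \approx 15438.0$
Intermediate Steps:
$S{\left(x \right)} = \frac{1}{-10 + x}$
$\left(-124 + S{\left(6 \right)}\right)^{2} = \left(-124 + \frac{1}{-10 + 6}\right)^{2} = \left(-124 + \frac{1}{-4}\right)^{2} = \left(-124 - \frac{1}{4}\right)^{2} = \left(- \frac{497}{4}\right)^{2} = \frac{247009}{16}$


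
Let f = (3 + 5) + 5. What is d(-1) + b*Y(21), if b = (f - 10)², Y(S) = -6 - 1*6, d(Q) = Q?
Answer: -109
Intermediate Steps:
Y(S) = -12 (Y(S) = -6 - 6 = -12)
f = 13 (f = 8 + 5 = 13)
b = 9 (b = (13 - 10)² = 3² = 9)
d(-1) + b*Y(21) = -1 + 9*(-12) = -1 - 108 = -109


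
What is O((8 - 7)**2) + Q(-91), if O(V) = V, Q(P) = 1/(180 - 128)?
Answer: 53/52 ≈ 1.0192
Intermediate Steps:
Q(P) = 1/52
O((8 - 7)**2) + Q(-91) = (8 - 7)**2 + 1/52 = 1**2 + 1/52 = 1 + 1/52 = 53/52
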